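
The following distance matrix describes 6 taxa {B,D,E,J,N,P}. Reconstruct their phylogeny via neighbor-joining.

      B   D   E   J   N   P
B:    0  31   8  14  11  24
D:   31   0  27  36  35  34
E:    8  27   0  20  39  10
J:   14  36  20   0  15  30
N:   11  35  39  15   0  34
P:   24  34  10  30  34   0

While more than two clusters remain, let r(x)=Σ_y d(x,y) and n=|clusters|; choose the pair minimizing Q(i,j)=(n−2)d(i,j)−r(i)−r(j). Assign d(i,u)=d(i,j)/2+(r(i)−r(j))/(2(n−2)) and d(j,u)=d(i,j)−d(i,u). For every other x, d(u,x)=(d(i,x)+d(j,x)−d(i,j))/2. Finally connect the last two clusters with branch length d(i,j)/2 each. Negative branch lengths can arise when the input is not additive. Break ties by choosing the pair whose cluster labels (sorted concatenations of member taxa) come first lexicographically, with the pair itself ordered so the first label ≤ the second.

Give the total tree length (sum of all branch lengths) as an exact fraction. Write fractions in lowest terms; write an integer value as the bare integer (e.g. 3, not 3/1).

1. join E+P (d=10, Q=-196) ⇒ EP; edges |E|=3/2, |P|=17/2
  updated: d(B,EP)=11, d(D,EP)=51/2, d(EP,J)=20, d(EP,N)=63/2
2. join D+EP (d=51/2, Q=-139) ⇒ DEP; edges |D|=58/3, |EP|=37/6
  updated: d(B,DEP)=33/4, d(DEP,J)=61/4, d(DEP,N)=41/2
3. join B+DEP (d=33/4, Q=-243/4) ⇒ BDEP; edges |B|=23/16, |DEP|=109/16
  updated: d(BDEP,J)=21/2, d(BDEP,N)=93/8
4. join BDEP+J (d=21/2, Q=-297/8) ⇒ BDEJP; edges |BDEP|=57/16, |J|=111/16
  updated: d(BDEJP,N)=129/16
5. join BDEJP+N (d=129/16) ⇒ BDEJNP; edges |BDEJP|=129/32, |N|=129/32
final tree: (((B:23/16,(D:58/3,(E:3/2,P:17/2):37/6):109/16):57/16,J:111/16):129/32,N:129/32)
total length: 997/16

997/16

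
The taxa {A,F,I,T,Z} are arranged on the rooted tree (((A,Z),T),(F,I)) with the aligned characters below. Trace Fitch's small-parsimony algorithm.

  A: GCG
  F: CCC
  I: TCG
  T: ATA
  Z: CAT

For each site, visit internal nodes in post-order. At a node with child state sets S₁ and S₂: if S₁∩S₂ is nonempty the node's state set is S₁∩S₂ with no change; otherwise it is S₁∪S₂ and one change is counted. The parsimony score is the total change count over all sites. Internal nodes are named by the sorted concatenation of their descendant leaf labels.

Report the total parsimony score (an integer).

8

[col 0] AZ: children A:{G}, Z:{C} ∪→ {C,G}; cost 1
[col 0] ATZ: children AZ:{C,G}, T:{A} ∪→ {A,C,G}; cost 1
[col 0] FI: children F:{C}, I:{T} ∪→ {C,T}; cost 1
[col 0] AFITZ: children ATZ:{A,C,G}, FI:{C,T} ∩→ {C}; cost 0
[col 1] AZ: children A:{C}, Z:{A} ∪→ {A,C}; cost 1
[col 1] ATZ: children AZ:{A,C}, T:{T} ∪→ {A,C,T}; cost 1
[col 1] FI: children F:{C}, I:{C} ∩→ {C}; cost 0
[col 1] AFITZ: children ATZ:{A,C,T}, FI:{C} ∩→ {C}; cost 0
[col 2] AZ: children A:{G}, Z:{T} ∪→ {G,T}; cost 1
[col 2] ATZ: children AZ:{G,T}, T:{A} ∪→ {A,G,T}; cost 1
[col 2] FI: children F:{C}, I:{G} ∪→ {C,G}; cost 1
[col 2] AFITZ: children ATZ:{A,G,T}, FI:{C,G} ∩→ {G}; cost 0
per-site changes: [3, 2, 3]; total = 8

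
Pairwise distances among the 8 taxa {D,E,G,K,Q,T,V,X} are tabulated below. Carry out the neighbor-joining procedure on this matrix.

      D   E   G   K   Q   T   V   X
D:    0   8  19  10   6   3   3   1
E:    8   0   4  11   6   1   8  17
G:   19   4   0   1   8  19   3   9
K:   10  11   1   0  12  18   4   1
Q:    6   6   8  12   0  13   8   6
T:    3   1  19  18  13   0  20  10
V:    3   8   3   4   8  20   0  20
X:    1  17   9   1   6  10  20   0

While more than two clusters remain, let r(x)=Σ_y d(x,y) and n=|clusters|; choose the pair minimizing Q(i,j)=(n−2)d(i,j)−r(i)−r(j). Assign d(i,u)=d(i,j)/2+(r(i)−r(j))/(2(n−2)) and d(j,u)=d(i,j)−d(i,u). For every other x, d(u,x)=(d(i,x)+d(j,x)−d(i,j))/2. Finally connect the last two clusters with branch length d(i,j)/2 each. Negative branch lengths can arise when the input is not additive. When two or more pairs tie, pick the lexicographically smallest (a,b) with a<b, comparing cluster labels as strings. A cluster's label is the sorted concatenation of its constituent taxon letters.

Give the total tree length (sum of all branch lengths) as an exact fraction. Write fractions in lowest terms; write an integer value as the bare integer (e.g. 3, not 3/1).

iteration 1: select E,T (d=1, Q=-133); attach at lengths (-23/12, 35/12); label the merged cluster ET
  updated: d(D,ET)=5, d(ET,G)=11, d(ET,K)=14, d(ET,Q)=9, d(ET,V)=27/2, d(ET,X)=13
iteration 2: select D,X (d=1, Q=-89); attach at lengths (-1/10, 11/10); label the merged cluster DX
  updated: d(DX,ET)=17/2, d(DX,G)=27/2, d(DX,K)=5, d(DX,Q)=11/2, d(DX,V)=11
iteration 3: select G,K (d=1, Q=-137/2); attach at lengths (9/16, 7/16); label the merged cluster GK
  updated: d(DX,GK)=35/4, d(ET,GK)=12, d(GK,Q)=19/2, d(GK,V)=3
iteration 4: select GK,V (d=3, Q=-239/4); attach at lengths (9/8, 15/8); label the merged cluster GKV
  updated: d(DX,GKV)=67/8, d(ET,GKV)=45/4, d(GKV,Q)=29/4
iteration 5: select DX,ET (d=17/2, Q=-273/8); attach at lengths (85/32, 187/32); label the merged cluster DETX
  updated: d(DETX,GKV)=89/16, d(DETX,Q)=3
iteration 6: select DETX,GKV (d=89/16, Q=-253/16); attach at lengths (21/32, 157/32); label the merged cluster DEGKTVX
  updated: d(DEGKTVX,Q)=75/32
iteration 7: select DEGKTVX,Q (d=75/32); attach at lengths (75/64, 75/64); label the merged cluster DEGKQTVX
final tree: ((((D:-1/10,X:11/10):85/32,(E:-23/12,T:35/12):187/32):21/32,((G:9/16,K:7/16):9/8,V:15/8):157/32):75/64,Q:75/64)
total length: 717/32

717/32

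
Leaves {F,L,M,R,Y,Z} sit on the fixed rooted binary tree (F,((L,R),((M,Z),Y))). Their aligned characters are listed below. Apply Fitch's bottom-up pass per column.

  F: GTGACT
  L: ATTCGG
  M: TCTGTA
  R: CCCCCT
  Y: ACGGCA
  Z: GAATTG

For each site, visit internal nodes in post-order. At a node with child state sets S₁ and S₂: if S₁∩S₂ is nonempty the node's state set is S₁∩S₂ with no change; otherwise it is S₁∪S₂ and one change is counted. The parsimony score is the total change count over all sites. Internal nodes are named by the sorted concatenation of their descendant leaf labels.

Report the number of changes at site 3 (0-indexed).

site 0, node LR: L={A} ∪ R={C} → {A,C} (+1)
site 0, node MZ: M={T} ∪ Z={G} → {G,T} (+1)
site 0, node MYZ: MZ={G,T} ∪ Y={A} → {A,G,T} (+1)
site 0, node LMRYZ: LR={A,C} ∩ MYZ={A,G,T} → {A} (+0)
site 0, node FLMRYZ: F={G} ∪ LMRYZ={A} → {A,G} (+1)
site 1, node LR: L={T} ∪ R={C} → {C,T} (+1)
site 1, node MZ: M={C} ∪ Z={A} → {A,C} (+1)
site 1, node MYZ: MZ={A,C} ∩ Y={C} → {C} (+0)
site 1, node LMRYZ: LR={C,T} ∩ MYZ={C} → {C} (+0)
site 1, node FLMRYZ: F={T} ∪ LMRYZ={C} → {C,T} (+1)
site 2, node LR: L={T} ∪ R={C} → {C,T} (+1)
site 2, node MZ: M={T} ∪ Z={A} → {A,T} (+1)
site 2, node MYZ: MZ={A,T} ∪ Y={G} → {A,G,T} (+1)
site 2, node LMRYZ: LR={C,T} ∩ MYZ={A,G,T} → {T} (+0)
site 2, node FLMRYZ: F={G} ∪ LMRYZ={T} → {G,T} (+1)
site 3, node LR: L={C} ∩ R={C} → {C} (+0)
site 3, node MZ: M={G} ∪ Z={T} → {G,T} (+1)
site 3, node MYZ: MZ={G,T} ∩ Y={G} → {G} (+0)
site 3, node LMRYZ: LR={C} ∪ MYZ={G} → {C,G} (+1)
site 3, node FLMRYZ: F={A} ∪ LMRYZ={C,G} → {A,C,G} (+1)
site 4, node LR: L={G} ∪ R={C} → {C,G} (+1)
site 4, node MZ: M={T} ∩ Z={T} → {T} (+0)
site 4, node MYZ: MZ={T} ∪ Y={C} → {C,T} (+1)
site 4, node LMRYZ: LR={C,G} ∩ MYZ={C,T} → {C} (+0)
site 4, node FLMRYZ: F={C} ∩ LMRYZ={C} → {C} (+0)
site 5, node LR: L={G} ∪ R={T} → {G,T} (+1)
site 5, node MZ: M={A} ∪ Z={G} → {A,G} (+1)
site 5, node MYZ: MZ={A,G} ∩ Y={A} → {A} (+0)
site 5, node LMRYZ: LR={G,T} ∪ MYZ={A} → {A,G,T} (+1)
site 5, node FLMRYZ: F={T} ∩ LMRYZ={A,G,T} → {T} (+0)
per-site changes: [4, 3, 4, 3, 2, 3]; total = 19

3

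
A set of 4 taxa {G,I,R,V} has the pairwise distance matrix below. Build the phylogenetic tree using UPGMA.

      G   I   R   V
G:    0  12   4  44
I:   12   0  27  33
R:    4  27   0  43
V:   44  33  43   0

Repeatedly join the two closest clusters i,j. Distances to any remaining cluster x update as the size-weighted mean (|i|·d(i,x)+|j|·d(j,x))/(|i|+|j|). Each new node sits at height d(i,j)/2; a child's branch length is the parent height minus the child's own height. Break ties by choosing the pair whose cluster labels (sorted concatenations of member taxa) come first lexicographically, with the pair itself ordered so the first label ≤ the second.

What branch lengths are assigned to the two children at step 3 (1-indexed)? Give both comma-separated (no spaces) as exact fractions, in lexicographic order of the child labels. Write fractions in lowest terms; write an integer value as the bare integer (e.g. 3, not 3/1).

41/4,20

1. join G+R (d=4) ⇒ GR; edges |G|=2, |R|=2
  updated: d(GR,I)=39/2, d(GR,V)=87/2
2. join GR+I (d=39/2) ⇒ GIR; edges |GR|=31/4, |I|=39/4
  updated: d(GIR,V)=40
3. join GIR+V (d=40) ⇒ GIRV; edges |GIR|=41/4, |V|=20
final tree: (((G:2,R:2):31/4,I:39/4):41/4,V:20)
total length: 207/4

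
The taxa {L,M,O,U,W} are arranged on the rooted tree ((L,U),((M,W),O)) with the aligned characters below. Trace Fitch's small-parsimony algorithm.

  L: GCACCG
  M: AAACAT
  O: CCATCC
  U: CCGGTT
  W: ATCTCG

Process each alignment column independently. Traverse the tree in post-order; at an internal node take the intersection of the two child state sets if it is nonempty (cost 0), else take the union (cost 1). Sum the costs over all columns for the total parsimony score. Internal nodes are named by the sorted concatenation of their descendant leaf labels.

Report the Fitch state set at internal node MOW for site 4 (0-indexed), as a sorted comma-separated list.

LU@0: {G} ∪ {C} = {C,G} (union, +1)
MW@0: {A} ∩ {A} = {A} (intersection, +0)
MOW@0: {A} ∪ {C} = {A,C} (union, +1)
LMOUW@0: {C,G} ∩ {A,C} = {C} (intersection, +0)
LU@1: {C} ∩ {C} = {C} (intersection, +0)
MW@1: {A} ∪ {T} = {A,T} (union, +1)
MOW@1: {A,T} ∪ {C} = {A,C,T} (union, +1)
LMOUW@1: {C} ∩ {A,C,T} = {C} (intersection, +0)
LU@2: {A} ∪ {G} = {A,G} (union, +1)
MW@2: {A} ∪ {C} = {A,C} (union, +1)
MOW@2: {A,C} ∩ {A} = {A} (intersection, +0)
LMOUW@2: {A,G} ∩ {A} = {A} (intersection, +0)
LU@3: {C} ∪ {G} = {C,G} (union, +1)
MW@3: {C} ∪ {T} = {C,T} (union, +1)
MOW@3: {C,T} ∩ {T} = {T} (intersection, +0)
LMOUW@3: {C,G} ∪ {T} = {C,G,T} (union, +1)
LU@4: {C} ∪ {T} = {C,T} (union, +1)
MW@4: {A} ∪ {C} = {A,C} (union, +1)
MOW@4: {A,C} ∩ {C} = {C} (intersection, +0)
LMOUW@4: {C,T} ∩ {C} = {C} (intersection, +0)
LU@5: {G} ∪ {T} = {G,T} (union, +1)
MW@5: {T} ∪ {G} = {G,T} (union, +1)
MOW@5: {G,T} ∪ {C} = {C,G,T} (union, +1)
LMOUW@5: {G,T} ∩ {C,G,T} = {G,T} (intersection, +0)
per-site changes: [2, 2, 2, 3, 2, 3]; total = 14

C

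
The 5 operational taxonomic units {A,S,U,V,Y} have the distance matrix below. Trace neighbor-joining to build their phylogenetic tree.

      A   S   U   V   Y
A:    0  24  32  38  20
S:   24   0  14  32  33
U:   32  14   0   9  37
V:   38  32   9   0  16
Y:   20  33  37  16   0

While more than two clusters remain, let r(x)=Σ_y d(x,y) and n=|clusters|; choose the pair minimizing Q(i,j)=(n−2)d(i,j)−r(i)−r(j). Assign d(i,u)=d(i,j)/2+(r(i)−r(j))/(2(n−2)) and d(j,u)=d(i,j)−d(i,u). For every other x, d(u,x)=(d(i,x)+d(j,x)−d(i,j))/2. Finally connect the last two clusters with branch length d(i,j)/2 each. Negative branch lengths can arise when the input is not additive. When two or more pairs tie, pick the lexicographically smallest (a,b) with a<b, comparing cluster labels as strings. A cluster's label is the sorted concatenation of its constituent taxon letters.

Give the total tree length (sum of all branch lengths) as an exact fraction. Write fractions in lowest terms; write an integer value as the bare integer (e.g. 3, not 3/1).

445/8

iteration 1: select A,Y (d=20, Q=-160); attach at lengths (34/3, 26/3); label the merged cluster AY
  updated: d(AY,S)=37/2, d(AY,U)=49/2, d(AY,V)=17
iteration 2: select AY,S (d=37/2, Q=-175/2); attach at lengths (65/8, 83/8); label the merged cluster ASY
  updated: d(ASY,U)=10, d(ASY,V)=61/4
iteration 3: select ASY,U (d=10, Q=-137/4); attach at lengths (65/8, 15/8); label the merged cluster ASUY
  updated: d(ASUY,V)=57/8
iteration 4: select ASUY,V (d=57/8); attach at lengths (57/16, 57/16); label the merged cluster ASUVY
final tree: ((((A:34/3,Y:26/3):65/8,S:83/8):65/8,U:15/8):57/16,V:57/16)
total length: 445/8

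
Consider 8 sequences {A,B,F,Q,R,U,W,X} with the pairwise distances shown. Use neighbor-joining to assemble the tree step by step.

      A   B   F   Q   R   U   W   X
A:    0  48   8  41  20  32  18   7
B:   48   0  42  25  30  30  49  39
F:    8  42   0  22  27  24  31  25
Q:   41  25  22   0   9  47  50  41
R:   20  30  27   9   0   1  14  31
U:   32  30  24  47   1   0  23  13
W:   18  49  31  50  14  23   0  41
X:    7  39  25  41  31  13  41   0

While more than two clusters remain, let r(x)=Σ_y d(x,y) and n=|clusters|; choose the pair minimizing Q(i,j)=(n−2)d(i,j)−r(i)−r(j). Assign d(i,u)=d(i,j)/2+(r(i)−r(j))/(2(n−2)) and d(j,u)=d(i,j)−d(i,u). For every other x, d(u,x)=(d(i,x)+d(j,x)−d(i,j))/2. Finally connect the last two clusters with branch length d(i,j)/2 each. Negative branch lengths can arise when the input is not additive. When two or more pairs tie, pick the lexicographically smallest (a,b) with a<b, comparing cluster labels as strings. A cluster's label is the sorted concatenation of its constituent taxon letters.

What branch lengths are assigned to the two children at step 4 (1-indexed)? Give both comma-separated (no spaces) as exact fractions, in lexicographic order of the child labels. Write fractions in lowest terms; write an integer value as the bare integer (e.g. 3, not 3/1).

91/16,171/16

iteration 1: select B,Q (d=25, Q=-348); attach at lengths (89/6, 61/6); label the merged cluster BQ
  updated: d(A,BQ)=32, d(BQ,F)=39/2, d(BQ,R)=7, d(BQ,U)=26, d(BQ,W)=37, d(BQ,X)=55/2
iteration 2: select A,X (d=7, Q=-453/2); attach at lengths (3/4, 25/4); label the merged cluster AX
  updated: d(AX,BQ)=105/4, d(AX,F)=13, d(AX,R)=22, d(AX,U)=19, d(AX,W)=26
iteration 3: select AX,F (d=13, Q=-675/4); attach at lengths (175/32, 241/32); label the merged cluster AFX
  updated: d(AFX,BQ)=131/8, d(AFX,R)=18, d(AFX,U)=15, d(AFX,W)=22
iteration 4: select AFX,BQ (d=131/8, Q=-869/8); attach at lengths (91/16, 171/16); label the merged cluster ABFQX
  updated: d(ABFQX,R)=69/16, d(ABFQX,U)=197/16, d(ABFQX,W)=341/16
iteration 5: select ABFQX,W (d=341/16, Q=-429/8); attach at lengths (89/16, 63/4); label the merged cluster ABFQWX
  updated: d(ABFQWX,R)=-3/2, d(ABFQWX,U)=7
iteration 6: select ABFQWX,R (d=-3/2, Q=-13/2); attach at lengths (9/4, -15/4); label the merged cluster ABFQRWX
  updated: d(ABFQRWX,U)=19/4
iteration 7: select ABFQRWX,U (d=19/4); attach at lengths (19/8, 19/8); label the merged cluster ABFQRUWX
final tree: ((((((A:3/4,X:25/4):175/32,F:241/32):91/16,(B:89/6,Q:61/6):171/16):89/16,W:63/4):9/4,R:-15/4):19/8,U:19/8)
total length: 1375/16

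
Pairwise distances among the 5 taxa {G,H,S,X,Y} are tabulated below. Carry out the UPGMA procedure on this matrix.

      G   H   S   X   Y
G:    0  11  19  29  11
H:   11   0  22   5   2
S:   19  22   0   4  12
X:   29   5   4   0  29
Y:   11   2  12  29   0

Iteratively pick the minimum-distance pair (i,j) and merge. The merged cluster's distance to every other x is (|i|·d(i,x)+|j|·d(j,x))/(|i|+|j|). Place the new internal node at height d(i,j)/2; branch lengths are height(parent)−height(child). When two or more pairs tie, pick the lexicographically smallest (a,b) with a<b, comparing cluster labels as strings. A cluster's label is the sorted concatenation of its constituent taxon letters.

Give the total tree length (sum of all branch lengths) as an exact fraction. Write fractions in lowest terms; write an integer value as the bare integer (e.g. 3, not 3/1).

167/6

iteration 1: select H,Y (d=2); attach at lengths (1, 1); label the merged cluster HY
  updated: d(G,HY)=11, d(HY,S)=17, d(HY,X)=17
iteration 2: select S,X (d=4); attach at lengths (2, 2); label the merged cluster SX
  updated: d(G,SX)=24, d(HY,SX)=17
iteration 3: select G,HY (d=11); attach at lengths (11/2, 9/2); label the merged cluster GHY
  updated: d(GHY,SX)=58/3
iteration 4: select GHY,SX (d=58/3); attach at lengths (25/6, 23/3); label the merged cluster GHSXY
final tree: ((G:11/2,(H:1,Y:1):9/2):25/6,(S:2,X:2):23/3)
total length: 167/6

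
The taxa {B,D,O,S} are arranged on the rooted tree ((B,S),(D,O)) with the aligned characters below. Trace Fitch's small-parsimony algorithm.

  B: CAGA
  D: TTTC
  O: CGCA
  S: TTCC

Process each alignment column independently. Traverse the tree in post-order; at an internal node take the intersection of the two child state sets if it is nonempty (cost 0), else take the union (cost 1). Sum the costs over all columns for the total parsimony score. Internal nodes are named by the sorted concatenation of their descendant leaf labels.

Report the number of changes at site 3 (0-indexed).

[col 0] BS: children B:{C}, S:{T} ∪→ {C,T}; cost 1
[col 0] DO: children D:{T}, O:{C} ∪→ {C,T}; cost 1
[col 0] BDOS: children BS:{C,T}, DO:{C,T} ∩→ {C,T}; cost 0
[col 1] BS: children B:{A}, S:{T} ∪→ {A,T}; cost 1
[col 1] DO: children D:{T}, O:{G} ∪→ {G,T}; cost 1
[col 1] BDOS: children BS:{A,T}, DO:{G,T} ∩→ {T}; cost 0
[col 2] BS: children B:{G}, S:{C} ∪→ {C,G}; cost 1
[col 2] DO: children D:{T}, O:{C} ∪→ {C,T}; cost 1
[col 2] BDOS: children BS:{C,G}, DO:{C,T} ∩→ {C}; cost 0
[col 3] BS: children B:{A}, S:{C} ∪→ {A,C}; cost 1
[col 3] DO: children D:{C}, O:{A} ∪→ {A,C}; cost 1
[col 3] BDOS: children BS:{A,C}, DO:{A,C} ∩→ {A,C}; cost 0
per-site changes: [2, 2, 2, 2]; total = 8

2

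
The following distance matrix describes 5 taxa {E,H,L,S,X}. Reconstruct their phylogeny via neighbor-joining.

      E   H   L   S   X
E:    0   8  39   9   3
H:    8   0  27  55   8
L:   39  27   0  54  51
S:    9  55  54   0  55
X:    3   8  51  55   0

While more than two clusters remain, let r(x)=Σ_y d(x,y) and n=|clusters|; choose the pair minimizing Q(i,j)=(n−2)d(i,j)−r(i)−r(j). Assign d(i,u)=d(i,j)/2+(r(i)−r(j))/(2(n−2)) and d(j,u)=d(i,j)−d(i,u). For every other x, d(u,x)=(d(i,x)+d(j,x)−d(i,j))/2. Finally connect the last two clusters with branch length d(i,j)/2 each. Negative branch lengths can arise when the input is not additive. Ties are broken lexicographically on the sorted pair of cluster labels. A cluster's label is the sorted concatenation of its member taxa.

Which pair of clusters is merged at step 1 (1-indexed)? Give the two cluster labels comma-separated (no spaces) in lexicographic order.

E,S

1. join E+S (d=9, Q=-205) ⇒ ES; edges |E|=-29/2, |S|=47/2
  updated: d(ES,H)=27, d(ES,L)=42, d(ES,X)=49/2
2. join ES+L (d=42, Q=-259/2) ⇒ ELS; edges |ES|=115/8, |L|=221/8
  updated: d(ELS,H)=6, d(ELS,X)=67/4
3. join ELS+H (d=6, Q=-123/4) ⇒ EHLS; edges |ELS|=59/8, |H|=-11/8
  updated: d(EHLS,X)=75/8
4. join EHLS+X (d=75/8) ⇒ EHLSX; edges |EHLS|=75/16, |X|=75/16
final tree: ((((E:-29/2,S:47/2):115/8,L:221/8):59/8,H:-11/8):75/16,X:75/16)
total length: 531/8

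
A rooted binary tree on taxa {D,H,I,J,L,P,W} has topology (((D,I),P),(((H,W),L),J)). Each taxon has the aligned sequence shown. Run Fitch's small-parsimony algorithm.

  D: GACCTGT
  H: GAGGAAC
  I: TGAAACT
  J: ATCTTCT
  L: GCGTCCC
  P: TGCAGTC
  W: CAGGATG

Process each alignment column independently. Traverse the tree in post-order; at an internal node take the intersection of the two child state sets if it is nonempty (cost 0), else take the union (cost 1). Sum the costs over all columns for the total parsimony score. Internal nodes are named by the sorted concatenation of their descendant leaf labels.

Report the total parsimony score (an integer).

24

[col 0] DI: children D:{G}, I:{T} ∪→ {G,T}; cost 1
[col 0] DIP: children DI:{G,T}, P:{T} ∩→ {T}; cost 0
[col 0] HW: children H:{G}, W:{C} ∪→ {C,G}; cost 1
[col 0] HLW: children HW:{C,G}, L:{G} ∩→ {G}; cost 0
[col 0] HJLW: children HLW:{G}, J:{A} ∪→ {A,G}; cost 1
[col 0] DHIJLPW: children DIP:{T}, HJLW:{A,G} ∪→ {A,G,T}; cost 1
[col 1] DI: children D:{A}, I:{G} ∪→ {A,G}; cost 1
[col 1] DIP: children DI:{A,G}, P:{G} ∩→ {G}; cost 0
[col 1] HW: children H:{A}, W:{A} ∩→ {A}; cost 0
[col 1] HLW: children HW:{A}, L:{C} ∪→ {A,C}; cost 1
[col 1] HJLW: children HLW:{A,C}, J:{T} ∪→ {A,C,T}; cost 1
[col 1] DHIJLPW: children DIP:{G}, HJLW:{A,C,T} ∪→ {A,C,G,T}; cost 1
[col 2] DI: children D:{C}, I:{A} ∪→ {A,C}; cost 1
[col 2] DIP: children DI:{A,C}, P:{C} ∩→ {C}; cost 0
[col 2] HW: children H:{G}, W:{G} ∩→ {G}; cost 0
[col 2] HLW: children HW:{G}, L:{G} ∩→ {G}; cost 0
[col 2] HJLW: children HLW:{G}, J:{C} ∪→ {C,G}; cost 1
[col 2] DHIJLPW: children DIP:{C}, HJLW:{C,G} ∩→ {C}; cost 0
[col 3] DI: children D:{C}, I:{A} ∪→ {A,C}; cost 1
[col 3] DIP: children DI:{A,C}, P:{A} ∩→ {A}; cost 0
[col 3] HW: children H:{G}, W:{G} ∩→ {G}; cost 0
[col 3] HLW: children HW:{G}, L:{T} ∪→ {G,T}; cost 1
[col 3] HJLW: children HLW:{G,T}, J:{T} ∩→ {T}; cost 0
[col 3] DHIJLPW: children DIP:{A}, HJLW:{T} ∪→ {A,T}; cost 1
[col 4] DI: children D:{T}, I:{A} ∪→ {A,T}; cost 1
[col 4] DIP: children DI:{A,T}, P:{G} ∪→ {A,G,T}; cost 1
[col 4] HW: children H:{A}, W:{A} ∩→ {A}; cost 0
[col 4] HLW: children HW:{A}, L:{C} ∪→ {A,C}; cost 1
[col 4] HJLW: children HLW:{A,C}, J:{T} ∪→ {A,C,T}; cost 1
[col 4] DHIJLPW: children DIP:{A,G,T}, HJLW:{A,C,T} ∩→ {A,T}; cost 0
[col 5] DI: children D:{G}, I:{C} ∪→ {C,G}; cost 1
[col 5] DIP: children DI:{C,G}, P:{T} ∪→ {C,G,T}; cost 1
[col 5] HW: children H:{A}, W:{T} ∪→ {A,T}; cost 1
[col 5] HLW: children HW:{A,T}, L:{C} ∪→ {A,C,T}; cost 1
[col 5] HJLW: children HLW:{A,C,T}, J:{C} ∩→ {C}; cost 0
[col 5] DHIJLPW: children DIP:{C,G,T}, HJLW:{C} ∩→ {C}; cost 0
[col 6] DI: children D:{T}, I:{T} ∩→ {T}; cost 0
[col 6] DIP: children DI:{T}, P:{C} ∪→ {C,T}; cost 1
[col 6] HW: children H:{C}, W:{G} ∪→ {C,G}; cost 1
[col 6] HLW: children HW:{C,G}, L:{C} ∩→ {C}; cost 0
[col 6] HJLW: children HLW:{C}, J:{T} ∪→ {C,T}; cost 1
[col 6] DHIJLPW: children DIP:{C,T}, HJLW:{C,T} ∩→ {C,T}; cost 0
per-site changes: [4, 4, 2, 3, 4, 4, 3]; total = 24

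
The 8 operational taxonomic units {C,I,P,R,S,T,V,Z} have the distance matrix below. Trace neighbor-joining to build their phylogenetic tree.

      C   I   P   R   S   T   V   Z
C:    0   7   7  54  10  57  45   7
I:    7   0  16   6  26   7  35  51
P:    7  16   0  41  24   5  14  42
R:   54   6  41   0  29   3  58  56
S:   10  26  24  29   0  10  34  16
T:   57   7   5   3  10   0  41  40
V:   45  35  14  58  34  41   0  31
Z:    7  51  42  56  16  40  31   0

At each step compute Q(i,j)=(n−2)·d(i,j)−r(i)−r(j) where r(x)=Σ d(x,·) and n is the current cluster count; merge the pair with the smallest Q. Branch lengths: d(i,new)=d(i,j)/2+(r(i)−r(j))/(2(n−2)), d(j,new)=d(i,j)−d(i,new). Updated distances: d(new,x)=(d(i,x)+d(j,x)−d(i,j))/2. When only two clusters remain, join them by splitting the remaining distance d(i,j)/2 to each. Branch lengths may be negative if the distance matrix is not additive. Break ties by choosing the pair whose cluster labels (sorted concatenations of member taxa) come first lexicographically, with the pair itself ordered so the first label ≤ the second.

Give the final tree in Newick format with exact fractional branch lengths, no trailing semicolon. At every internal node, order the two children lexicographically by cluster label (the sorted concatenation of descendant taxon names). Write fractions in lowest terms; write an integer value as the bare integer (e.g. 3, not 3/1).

step 1: merge (R,T) at d=3, Q=-392; branch lengths R→17/2, T→-11/2; new cluster RT
  updated: d(C,RT)=54, d(I,RT)=5, d(P,RT)=43/2, d(RT,S)=18, d(RT,V)=48, d(RT,Z)=93/2
step 2: merge (I,RT) at d=5, Q=-308; branch lengths I→-14/5, RT→39/5; new cluster IRT
  updated: d(C,IRT)=28, d(IRT,P)=65/4, d(IRT,S)=39/2, d(IRT,V)=39, d(IRT,Z)=185/4
step 3: merge (C,Z) at d=7, Q=-845/4; branch lengths C→-69/32, Z→293/32; new cluster CZ
  updated: d(CZ,IRT)=269/8, d(CZ,P)=21, d(CZ,S)=19/2, d(CZ,V)=69/2
step 4: merge (CZ,S) at d=19/2, Q=-1257/8; branch lengths CZ→107/16, S→45/16; new cluster CSZ
  updated: d(CSZ,IRT)=349/16, d(CSZ,P)=71/4, d(CSZ,V)=59/2
step 5: merge (CSZ,IRT) at d=349/16, Q=-205/2; branch lengths CSZ→285/32, IRT→413/32; new cluster CIRSTZ
  updated: d(CIRSTZ,P)=195/32, d(CIRSTZ,V)=747/32
step 6: merge (CIRSTZ,P) at d=195/32, Q=-695/16; branch lengths CIRSTZ→247/32, P→-13/8; new cluster CIPRSTZ
  updated: d(CIPRSTZ,V)=125/8
step 7: merge (CIPRSTZ,V) at d=125/8; branch lengths CIPRSTZ→125/16, V→125/16; new cluster CIPRSTVZ
final tree: (((((C:-69/32,Z:293/32):107/16,S:45/16):285/32,(I:-14/5,(R:17/2,T:-11/2):39/5):413/32):247/32,P:-13/8):125/16,V:125/16)
total length: 2177/32

(((((C:-69/32,Z:293/32):107/16,S:45/16):285/32,(I:-14/5,(R:17/2,T:-11/2):39/5):413/32):247/32,P:-13/8):125/16,V:125/16)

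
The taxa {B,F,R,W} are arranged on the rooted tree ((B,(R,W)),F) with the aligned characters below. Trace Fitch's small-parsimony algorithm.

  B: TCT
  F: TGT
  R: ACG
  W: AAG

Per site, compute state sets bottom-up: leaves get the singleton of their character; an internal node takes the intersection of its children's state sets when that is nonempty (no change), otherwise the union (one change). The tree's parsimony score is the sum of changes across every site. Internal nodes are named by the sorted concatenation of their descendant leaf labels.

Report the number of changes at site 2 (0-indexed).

[col 0] RW: children R:{A}, W:{A} ∩→ {A}; cost 0
[col 0] BRW: children B:{T}, RW:{A} ∪→ {A,T}; cost 1
[col 0] BFRW: children BRW:{A,T}, F:{T} ∩→ {T}; cost 0
[col 1] RW: children R:{C}, W:{A} ∪→ {A,C}; cost 1
[col 1] BRW: children B:{C}, RW:{A,C} ∩→ {C}; cost 0
[col 1] BFRW: children BRW:{C}, F:{G} ∪→ {C,G}; cost 1
[col 2] RW: children R:{G}, W:{G} ∩→ {G}; cost 0
[col 2] BRW: children B:{T}, RW:{G} ∪→ {G,T}; cost 1
[col 2] BFRW: children BRW:{G,T}, F:{T} ∩→ {T}; cost 0
per-site changes: [1, 2, 1]; total = 4

1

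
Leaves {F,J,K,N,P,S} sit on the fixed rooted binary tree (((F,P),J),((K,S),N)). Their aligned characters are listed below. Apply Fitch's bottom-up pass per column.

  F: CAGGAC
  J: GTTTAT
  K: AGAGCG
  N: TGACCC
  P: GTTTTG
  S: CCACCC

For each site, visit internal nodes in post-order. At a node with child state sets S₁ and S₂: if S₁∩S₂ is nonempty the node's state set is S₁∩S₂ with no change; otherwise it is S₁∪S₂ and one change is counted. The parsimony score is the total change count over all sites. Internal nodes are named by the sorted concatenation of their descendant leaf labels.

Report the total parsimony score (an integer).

17

[col 0] FP: children F:{C}, P:{G} ∪→ {C,G}; cost 1
[col 0] FJP: children FP:{C,G}, J:{G} ∩→ {G}; cost 0
[col 0] KS: children K:{A}, S:{C} ∪→ {A,C}; cost 1
[col 0] KNS: children KS:{A,C}, N:{T} ∪→ {A,C,T}; cost 1
[col 0] FJKNPS: children FJP:{G}, KNS:{A,C,T} ∪→ {A,C,G,T}; cost 1
[col 1] FP: children F:{A}, P:{T} ∪→ {A,T}; cost 1
[col 1] FJP: children FP:{A,T}, J:{T} ∩→ {T}; cost 0
[col 1] KS: children K:{G}, S:{C} ∪→ {C,G}; cost 1
[col 1] KNS: children KS:{C,G}, N:{G} ∩→ {G}; cost 0
[col 1] FJKNPS: children FJP:{T}, KNS:{G} ∪→ {G,T}; cost 1
[col 2] FP: children F:{G}, P:{T} ∪→ {G,T}; cost 1
[col 2] FJP: children FP:{G,T}, J:{T} ∩→ {T}; cost 0
[col 2] KS: children K:{A}, S:{A} ∩→ {A}; cost 0
[col 2] KNS: children KS:{A}, N:{A} ∩→ {A}; cost 0
[col 2] FJKNPS: children FJP:{T}, KNS:{A} ∪→ {A,T}; cost 1
[col 3] FP: children F:{G}, P:{T} ∪→ {G,T}; cost 1
[col 3] FJP: children FP:{G,T}, J:{T} ∩→ {T}; cost 0
[col 3] KS: children K:{G}, S:{C} ∪→ {C,G}; cost 1
[col 3] KNS: children KS:{C,G}, N:{C} ∩→ {C}; cost 0
[col 3] FJKNPS: children FJP:{T}, KNS:{C} ∪→ {C,T}; cost 1
[col 4] FP: children F:{A}, P:{T} ∪→ {A,T}; cost 1
[col 4] FJP: children FP:{A,T}, J:{A} ∩→ {A}; cost 0
[col 4] KS: children K:{C}, S:{C} ∩→ {C}; cost 0
[col 4] KNS: children KS:{C}, N:{C} ∩→ {C}; cost 0
[col 4] FJKNPS: children FJP:{A}, KNS:{C} ∪→ {A,C}; cost 1
[col 5] FP: children F:{C}, P:{G} ∪→ {C,G}; cost 1
[col 5] FJP: children FP:{C,G}, J:{T} ∪→ {C,G,T}; cost 1
[col 5] KS: children K:{G}, S:{C} ∪→ {C,G}; cost 1
[col 5] KNS: children KS:{C,G}, N:{C} ∩→ {C}; cost 0
[col 5] FJKNPS: children FJP:{C,G,T}, KNS:{C} ∩→ {C}; cost 0
per-site changes: [4, 3, 2, 3, 2, 3]; total = 17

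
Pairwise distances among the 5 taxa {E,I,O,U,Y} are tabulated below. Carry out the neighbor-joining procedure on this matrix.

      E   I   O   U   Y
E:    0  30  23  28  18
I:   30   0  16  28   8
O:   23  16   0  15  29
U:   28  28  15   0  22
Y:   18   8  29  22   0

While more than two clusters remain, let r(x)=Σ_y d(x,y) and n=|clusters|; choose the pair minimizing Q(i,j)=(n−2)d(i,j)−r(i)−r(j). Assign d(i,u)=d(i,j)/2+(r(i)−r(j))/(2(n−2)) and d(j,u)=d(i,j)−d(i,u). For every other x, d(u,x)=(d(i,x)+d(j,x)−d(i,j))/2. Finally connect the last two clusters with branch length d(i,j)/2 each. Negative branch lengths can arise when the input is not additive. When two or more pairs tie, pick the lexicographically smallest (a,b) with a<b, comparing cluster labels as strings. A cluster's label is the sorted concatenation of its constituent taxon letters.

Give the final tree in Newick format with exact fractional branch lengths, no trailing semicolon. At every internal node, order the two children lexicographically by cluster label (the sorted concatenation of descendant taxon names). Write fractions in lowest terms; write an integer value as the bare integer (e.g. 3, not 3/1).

1. join I+Y (d=8, Q=-135) ⇒ IY; edges |I|=29/6, |Y|=19/6
  updated: d(E,IY)=20, d(IY,O)=37/2, d(IY,U)=21
2. join E+IY (d=20, Q=-181/2) ⇒ EIY; edges |E|=103/8, |IY|=57/8
  updated: d(EIY,O)=43/4, d(EIY,U)=29/2
3. join EIY+O (d=43/4, Q=-161/4) ⇒ EIOY; edges |EIY|=41/8, |O|=45/8
  updated: d(EIOY,U)=75/8
4. join EIOY+U (d=75/8) ⇒ EIOUY; edges |EIOY|=75/16, |U|=75/16
final tree: (((E:103/8,(I:29/6,Y:19/6):57/8):41/8,O:45/8):75/16,U:75/16)
total length: 385/8

(((E:103/8,(I:29/6,Y:19/6):57/8):41/8,O:45/8):75/16,U:75/16)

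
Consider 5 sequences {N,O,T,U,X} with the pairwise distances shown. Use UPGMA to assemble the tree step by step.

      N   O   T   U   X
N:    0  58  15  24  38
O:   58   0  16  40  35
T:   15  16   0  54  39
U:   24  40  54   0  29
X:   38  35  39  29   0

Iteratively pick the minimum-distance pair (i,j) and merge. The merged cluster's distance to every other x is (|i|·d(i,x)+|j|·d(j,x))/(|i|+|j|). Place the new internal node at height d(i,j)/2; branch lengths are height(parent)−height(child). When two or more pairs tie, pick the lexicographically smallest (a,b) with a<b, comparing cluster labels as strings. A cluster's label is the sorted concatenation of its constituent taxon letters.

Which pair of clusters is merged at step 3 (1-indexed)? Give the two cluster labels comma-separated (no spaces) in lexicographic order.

step 1: merge (N,T) at d=15; branch lengths N→15/2, T→15/2; new cluster NT
  updated: d(NT,O)=37, d(NT,U)=39, d(NT,X)=77/2
step 2: merge (U,X) at d=29; branch lengths U→29/2, X→29/2; new cluster UX
  updated: d(NT,UX)=155/4, d(O,UX)=75/2
step 3: merge (NT,O) at d=37; branch lengths NT→11, O→37/2; new cluster NOT
  updated: d(NOT,UX)=115/3
step 4: merge (NOT,UX) at d=115/3; branch lengths NOT→2/3, UX→14/3; new cluster NOTUX
final tree: (((N:15/2,T:15/2):11,O:37/2):2/3,(U:29/2,X:29/2):14/3)
total length: 473/6

NT,O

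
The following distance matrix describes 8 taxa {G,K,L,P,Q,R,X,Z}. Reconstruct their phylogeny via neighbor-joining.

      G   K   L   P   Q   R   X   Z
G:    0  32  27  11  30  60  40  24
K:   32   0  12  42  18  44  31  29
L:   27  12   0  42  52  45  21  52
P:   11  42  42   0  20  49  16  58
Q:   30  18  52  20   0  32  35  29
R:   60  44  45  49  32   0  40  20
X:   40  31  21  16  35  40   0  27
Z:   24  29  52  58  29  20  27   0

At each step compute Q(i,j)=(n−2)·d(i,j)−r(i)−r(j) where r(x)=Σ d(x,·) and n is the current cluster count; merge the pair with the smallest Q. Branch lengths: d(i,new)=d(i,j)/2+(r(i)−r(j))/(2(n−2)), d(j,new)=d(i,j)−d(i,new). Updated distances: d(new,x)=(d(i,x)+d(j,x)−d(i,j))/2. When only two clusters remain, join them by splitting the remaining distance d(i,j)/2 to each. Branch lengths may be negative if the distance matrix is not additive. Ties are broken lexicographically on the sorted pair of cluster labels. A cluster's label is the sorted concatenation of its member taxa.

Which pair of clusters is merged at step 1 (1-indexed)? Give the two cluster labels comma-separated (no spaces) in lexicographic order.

1. join R+Z (d=20, Q=-409) ⇒ RZ; edges |R|=57/4, |Z|=23/4
  updated: d(G,RZ)=32, d(K,RZ)=53/2, d(L,RZ)=77/2, d(P,RZ)=87/2, d(Q,RZ)=41/2, d(RZ,X)=47/2
2. join K+L (d=12, Q=-294) ⇒ KL; edges |K|=29/10, |L|=91/10
  updated: d(G,KL)=47/2, d(KL,P)=36, d(KL,Q)=29, d(KL,RZ)=53/2, d(KL,X)=20
3. join G+P (d=11, Q=-219) ⇒ GP; edges |G|=27/4, |P|=17/4
  updated: d(GP,KL)=97/4, d(GP,Q)=39/2, d(GP,RZ)=129/4, d(GP,X)=45/2
4. join Q+RZ (d=41/2, Q=-581/4) ⇒ QRZ; edges |Q|=251/24, |RZ|=241/24
  updated: d(GP,QRZ)=125/8, d(KL,QRZ)=35/2, d(QRZ,X)=19
5. join GP+QRZ (d=125/8, Q=-333/4) ⇒ GPQRZ; edges |GP|=83/8, |QRZ|=21/4
  updated: d(GPQRZ,KL)=209/16, d(GPQRZ,X)=207/16
6. join GPQRZ+KL (d=209/16, Q=-46) ⇒ GKLPQRZ; edges |GPQRZ|=3, |KL|=161/16
  updated: d(GKLPQRZ,X)=159/16
7. join GKLPQRZ+X (d=159/16) ⇒ GKLPQRXZ; edges |GKLPQRZ|=159/32, |X|=159/32
final tree: ((((G:27/4,P:17/4):83/8,(Q:251/24,(R:57/4,Z:23/4):241/24):21/4):3,(K:29/10,L:91/10):161/16):159/32,X:159/32)
total length: 817/8

R,Z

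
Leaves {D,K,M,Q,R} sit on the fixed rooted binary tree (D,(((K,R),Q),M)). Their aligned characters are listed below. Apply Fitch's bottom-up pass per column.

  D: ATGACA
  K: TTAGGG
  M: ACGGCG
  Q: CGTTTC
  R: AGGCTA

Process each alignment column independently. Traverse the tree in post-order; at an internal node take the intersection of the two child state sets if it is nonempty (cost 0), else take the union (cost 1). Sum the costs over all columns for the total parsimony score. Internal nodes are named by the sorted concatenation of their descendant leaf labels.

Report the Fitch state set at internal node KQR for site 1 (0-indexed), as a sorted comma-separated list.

G

[col 0] KR: children K:{T}, R:{A} ∪→ {A,T}; cost 1
[col 0] KQR: children KR:{A,T}, Q:{C} ∪→ {A,C,T}; cost 1
[col 0] KMQR: children KQR:{A,C,T}, M:{A} ∩→ {A}; cost 0
[col 0] DKMQR: children D:{A}, KMQR:{A} ∩→ {A}; cost 0
[col 1] KR: children K:{T}, R:{G} ∪→ {G,T}; cost 1
[col 1] KQR: children KR:{G,T}, Q:{G} ∩→ {G}; cost 0
[col 1] KMQR: children KQR:{G}, M:{C} ∪→ {C,G}; cost 1
[col 1] DKMQR: children D:{T}, KMQR:{C,G} ∪→ {C,G,T}; cost 1
[col 2] KR: children K:{A}, R:{G} ∪→ {A,G}; cost 1
[col 2] KQR: children KR:{A,G}, Q:{T} ∪→ {A,G,T}; cost 1
[col 2] KMQR: children KQR:{A,G,T}, M:{G} ∩→ {G}; cost 0
[col 2] DKMQR: children D:{G}, KMQR:{G} ∩→ {G}; cost 0
[col 3] KR: children K:{G}, R:{C} ∪→ {C,G}; cost 1
[col 3] KQR: children KR:{C,G}, Q:{T} ∪→ {C,G,T}; cost 1
[col 3] KMQR: children KQR:{C,G,T}, M:{G} ∩→ {G}; cost 0
[col 3] DKMQR: children D:{A}, KMQR:{G} ∪→ {A,G}; cost 1
[col 4] KR: children K:{G}, R:{T} ∪→ {G,T}; cost 1
[col 4] KQR: children KR:{G,T}, Q:{T} ∩→ {T}; cost 0
[col 4] KMQR: children KQR:{T}, M:{C} ∪→ {C,T}; cost 1
[col 4] DKMQR: children D:{C}, KMQR:{C,T} ∩→ {C}; cost 0
[col 5] KR: children K:{G}, R:{A} ∪→ {A,G}; cost 1
[col 5] KQR: children KR:{A,G}, Q:{C} ∪→ {A,C,G}; cost 1
[col 5] KMQR: children KQR:{A,C,G}, M:{G} ∩→ {G}; cost 0
[col 5] DKMQR: children D:{A}, KMQR:{G} ∪→ {A,G}; cost 1
per-site changes: [2, 3, 2, 3, 2, 3]; total = 15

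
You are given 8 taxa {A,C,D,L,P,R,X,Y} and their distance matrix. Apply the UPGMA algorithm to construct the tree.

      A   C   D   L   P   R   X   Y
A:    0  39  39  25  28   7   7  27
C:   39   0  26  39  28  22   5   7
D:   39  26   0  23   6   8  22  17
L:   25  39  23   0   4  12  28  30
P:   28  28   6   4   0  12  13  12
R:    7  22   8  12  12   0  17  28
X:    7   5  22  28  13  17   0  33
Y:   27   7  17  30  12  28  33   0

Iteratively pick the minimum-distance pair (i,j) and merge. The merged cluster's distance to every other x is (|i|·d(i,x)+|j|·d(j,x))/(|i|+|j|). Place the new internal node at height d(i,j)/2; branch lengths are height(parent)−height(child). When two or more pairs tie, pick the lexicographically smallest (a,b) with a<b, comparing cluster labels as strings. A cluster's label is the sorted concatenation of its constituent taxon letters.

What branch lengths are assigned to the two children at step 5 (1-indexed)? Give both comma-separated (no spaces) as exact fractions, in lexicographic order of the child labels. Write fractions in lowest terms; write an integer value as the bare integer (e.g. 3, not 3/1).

31/12,59/6

1. join L+P (d=4) ⇒ LP; edges |L|=2, |P|=2
  updated: d(A,LP)=53/2, d(C,LP)=67/2, d(D,LP)=29/2, d(LP,R)=12, d(LP,X)=41/2, d(LP,Y)=21
2. join C+X (d=5) ⇒ CX; edges |C|=5/2, |X|=5/2
  updated: d(A,CX)=23, d(CX,D)=24, d(CX,LP)=27, d(CX,R)=39/2, d(CX,Y)=20
3. join A+R (d=7) ⇒ AR; edges |A|=7/2, |R|=7/2
  updated: d(AR,CX)=85/4, d(AR,D)=47/2, d(AR,LP)=77/4, d(AR,Y)=55/2
4. join D+LP (d=29/2) ⇒ DLP; edges |D|=29/4, |LP|=21/4
  updated: d(AR,DLP)=62/3, d(CX,DLP)=26, d(DLP,Y)=59/3
5. join DLP+Y (d=59/3) ⇒ DLPY; edges |DLP|=31/12, |Y|=59/6
  updated: d(AR,DLPY)=179/8, d(CX,DLPY)=49/2
6. join AR+CX (d=85/4) ⇒ ACRX; edges |AR|=57/8, |CX|=65/8
  updated: d(ACRX,DLPY)=375/16
7. join ACRX+DLPY (d=375/16) ⇒ ACDLPRXY; edges |ACRX|=35/32, |DLPY|=181/96
final tree: (((A:7/2,R:7/2):57/8,(C:5/2,X:5/2):65/8):35/32,((D:29/4,(L:2,P:2):21/4):31/12,Y:59/6):181/96)
total length: 2839/48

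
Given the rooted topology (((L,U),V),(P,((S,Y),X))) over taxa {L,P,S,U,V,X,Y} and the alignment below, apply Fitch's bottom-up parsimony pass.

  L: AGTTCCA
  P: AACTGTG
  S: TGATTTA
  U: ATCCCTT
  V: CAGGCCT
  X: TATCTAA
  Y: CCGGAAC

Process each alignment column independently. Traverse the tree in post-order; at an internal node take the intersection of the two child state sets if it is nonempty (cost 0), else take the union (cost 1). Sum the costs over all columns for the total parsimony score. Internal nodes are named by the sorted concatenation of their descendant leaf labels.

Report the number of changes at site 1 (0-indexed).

4

[col 0] LU: children L:{A}, U:{A} ∩→ {A}; cost 0
[col 0] LUV: children LU:{A}, V:{C} ∪→ {A,C}; cost 1
[col 0] SY: children S:{T}, Y:{C} ∪→ {C,T}; cost 1
[col 0] SXY: children SY:{C,T}, X:{T} ∩→ {T}; cost 0
[col 0] PSXY: children P:{A}, SXY:{T} ∪→ {A,T}; cost 1
[col 0] LPSUVXY: children LUV:{A,C}, PSXY:{A,T} ∩→ {A}; cost 0
[col 1] LU: children L:{G}, U:{T} ∪→ {G,T}; cost 1
[col 1] LUV: children LU:{G,T}, V:{A} ∪→ {A,G,T}; cost 1
[col 1] SY: children S:{G}, Y:{C} ∪→ {C,G}; cost 1
[col 1] SXY: children SY:{C,G}, X:{A} ∪→ {A,C,G}; cost 1
[col 1] PSXY: children P:{A}, SXY:{A,C,G} ∩→ {A}; cost 0
[col 1] LPSUVXY: children LUV:{A,G,T}, PSXY:{A} ∩→ {A}; cost 0
[col 2] LU: children L:{T}, U:{C} ∪→ {C,T}; cost 1
[col 2] LUV: children LU:{C,T}, V:{G} ∪→ {C,G,T}; cost 1
[col 2] SY: children S:{A}, Y:{G} ∪→ {A,G}; cost 1
[col 2] SXY: children SY:{A,G}, X:{T} ∪→ {A,G,T}; cost 1
[col 2] PSXY: children P:{C}, SXY:{A,G,T} ∪→ {A,C,G,T}; cost 1
[col 2] LPSUVXY: children LUV:{C,G,T}, PSXY:{A,C,G,T} ∩→ {C,G,T}; cost 0
[col 3] LU: children L:{T}, U:{C} ∪→ {C,T}; cost 1
[col 3] LUV: children LU:{C,T}, V:{G} ∪→ {C,G,T}; cost 1
[col 3] SY: children S:{T}, Y:{G} ∪→ {G,T}; cost 1
[col 3] SXY: children SY:{G,T}, X:{C} ∪→ {C,G,T}; cost 1
[col 3] PSXY: children P:{T}, SXY:{C,G,T} ∩→ {T}; cost 0
[col 3] LPSUVXY: children LUV:{C,G,T}, PSXY:{T} ∩→ {T}; cost 0
[col 4] LU: children L:{C}, U:{C} ∩→ {C}; cost 0
[col 4] LUV: children LU:{C}, V:{C} ∩→ {C}; cost 0
[col 4] SY: children S:{T}, Y:{A} ∪→ {A,T}; cost 1
[col 4] SXY: children SY:{A,T}, X:{T} ∩→ {T}; cost 0
[col 4] PSXY: children P:{G}, SXY:{T} ∪→ {G,T}; cost 1
[col 4] LPSUVXY: children LUV:{C}, PSXY:{G,T} ∪→ {C,G,T}; cost 1
[col 5] LU: children L:{C}, U:{T} ∪→ {C,T}; cost 1
[col 5] LUV: children LU:{C,T}, V:{C} ∩→ {C}; cost 0
[col 5] SY: children S:{T}, Y:{A} ∪→ {A,T}; cost 1
[col 5] SXY: children SY:{A,T}, X:{A} ∩→ {A}; cost 0
[col 5] PSXY: children P:{T}, SXY:{A} ∪→ {A,T}; cost 1
[col 5] LPSUVXY: children LUV:{C}, PSXY:{A,T} ∪→ {A,C,T}; cost 1
[col 6] LU: children L:{A}, U:{T} ∪→ {A,T}; cost 1
[col 6] LUV: children LU:{A,T}, V:{T} ∩→ {T}; cost 0
[col 6] SY: children S:{A}, Y:{C} ∪→ {A,C}; cost 1
[col 6] SXY: children SY:{A,C}, X:{A} ∩→ {A}; cost 0
[col 6] PSXY: children P:{G}, SXY:{A} ∪→ {A,G}; cost 1
[col 6] LPSUVXY: children LUV:{T}, PSXY:{A,G} ∪→ {A,G,T}; cost 1
per-site changes: [3, 4, 5, 4, 3, 4, 4]; total = 27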